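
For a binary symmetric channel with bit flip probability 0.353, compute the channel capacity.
0.0633 bits

For a binary symmetric channel (BSC) with error probability p:
Capacity C = 1 - H(p) bits per symbol

where H(p) = -p log₂(p) - (1-p) log₂(1-p) is the binary entropy function.

H(0.353) = 0.9367 bits
C = 1 - 0.9367 = 0.0633 bits per symbol

This means we can reliably transmit up to 0.0633 bits of information per channel use.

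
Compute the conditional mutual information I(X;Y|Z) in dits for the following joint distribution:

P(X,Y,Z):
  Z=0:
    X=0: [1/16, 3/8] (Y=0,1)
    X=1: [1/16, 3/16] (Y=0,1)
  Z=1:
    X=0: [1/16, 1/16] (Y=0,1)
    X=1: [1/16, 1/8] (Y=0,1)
0.0045 dits

Conditional mutual information: I(X;Y|Z) = H(X|Z) + H(Y|Z) - H(X,Y|Z)

H(Z) = 0.2697
H(X,Z) = 0.5568 → H(X|Z) = 0.2871
H(Y,Z) = 0.5026 → H(Y|Z) = 0.2329
H(X,Y,Z) = 0.7852 → H(X,Y|Z) = 0.5155

I(X;Y|Z) = 0.2871 + 0.2329 - 0.5155 = 0.0045 dits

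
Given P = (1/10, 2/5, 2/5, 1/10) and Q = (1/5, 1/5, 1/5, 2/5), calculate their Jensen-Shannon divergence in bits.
0.1308 bits

Jensen-Shannon divergence is:
JSD(P||Q) = 0.5 × D_KL(P||M) + 0.5 × D_KL(Q||M)
where M = 0.5 × (P + Q) is the mixture distribution.

M = 0.5 × (1/10, 2/5, 2/5, 1/10) + 0.5 × (1/5, 1/5, 1/5, 2/5) = (3/20, 3/10, 3/10, 1/4)

D_KL(P||M) = 0.1413 bits
D_KL(Q||M) = 0.1203 bits

JSD(P||Q) = 0.5 × 0.1413 + 0.5 × 0.1203 = 0.1308 bits

Unlike KL divergence, JSD is symmetric and bounded: 0 ≤ JSD ≤ log(2).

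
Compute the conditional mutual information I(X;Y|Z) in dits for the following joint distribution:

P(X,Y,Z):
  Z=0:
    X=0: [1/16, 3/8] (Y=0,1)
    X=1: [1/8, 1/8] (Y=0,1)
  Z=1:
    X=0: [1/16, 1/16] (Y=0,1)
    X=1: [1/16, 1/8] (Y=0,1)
0.0236 dits

Conditional mutual information: I(X;Y|Z) = H(X|Z) + H(Y|Z) - H(X,Y|Z)

H(Z) = 0.2697
H(X,Z) = 0.5568 → H(X|Z) = 0.2871
H(Y,Z) = 0.5360 → H(Y|Z) = 0.2663
H(X,Y,Z) = 0.7994 → H(X,Y|Z) = 0.5297

I(X;Y|Z) = 0.2871 + 0.2663 - 0.5297 = 0.0236 dits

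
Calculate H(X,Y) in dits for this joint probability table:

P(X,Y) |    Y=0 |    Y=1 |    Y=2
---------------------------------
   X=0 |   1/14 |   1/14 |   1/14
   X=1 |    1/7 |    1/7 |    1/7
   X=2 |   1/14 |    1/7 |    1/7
0.9311 dits

Joint entropy is H(X,Y) = -Σ_{x,y} p(x,y) log p(x,y).

Summing over all non-zero entries:
H(X,Y) = -[1/14·log_10(1/14) + 1/14·log_10(1/14) + 1/14·log_10(1/14) + 1/7·log_10(1/7) + 1/7·log_10(1/7) + 1/7·log_10(1/7) + 1/14·log_10(1/14) + 1/7·log_10(1/7) + 1/7·log_10(1/7)]
H(X,Y) = 0.9311 dits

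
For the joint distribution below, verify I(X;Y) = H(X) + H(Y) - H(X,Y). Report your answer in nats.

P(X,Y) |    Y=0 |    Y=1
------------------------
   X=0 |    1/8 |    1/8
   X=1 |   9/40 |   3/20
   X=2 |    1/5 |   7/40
I(X;Y) = 0.0034 nats

Mutual information has multiple equivalent forms:
- I(X;Y) = H(X) - H(X|Y)
- I(X;Y) = H(Y) - H(Y|X)
- I(X;Y) = H(X) + H(Y) - H(X,Y)

Computing all quantities:
H(X) = 1.0822, H(Y) = 0.6881, H(X,Y) = 1.7670
H(X|Y) = 1.0788, H(Y|X) = 0.6848

Verification:
H(X) - H(X|Y) = 1.0822 - 1.0788 = 0.0034
H(Y) - H(Y|X) = 0.6881 - 0.6848 = 0.0034
H(X) + H(Y) - H(X,Y) = 1.0822 + 0.6881 - 1.7670 = 0.0034

All forms give I(X;Y) = 0.0034 nats. ✓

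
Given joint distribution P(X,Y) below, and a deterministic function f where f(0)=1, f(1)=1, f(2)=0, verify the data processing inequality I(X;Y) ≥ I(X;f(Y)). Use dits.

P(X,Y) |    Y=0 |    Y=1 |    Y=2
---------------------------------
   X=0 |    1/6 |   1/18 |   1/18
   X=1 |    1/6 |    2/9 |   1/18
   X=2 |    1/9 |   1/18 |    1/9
I(X;Y) = 0.0308, I(X;f(Y)) = 0.0158, inequality holds: 0.0308 ≥ 0.0158

Data Processing Inequality: For any Markov chain X → Y → Z, we have I(X;Y) ≥ I(X;Z).

Here Z = f(Y) is a deterministic function of Y, forming X → Y → Z.

Original I(X;Y) = 0.0308 dits

After applying f:
P(X,Z) where Z=f(Y):
- P(X,Z=0) = P(X,Y=2)
- P(X,Z=1) = P(X,Y=0) + P(X,Y=1)

I(X;Z) = I(X;f(Y)) = 0.0158 dits

Verification: 0.0308 ≥ 0.0158 ✓

Information cannot be created by processing; the function f can only lose information about X.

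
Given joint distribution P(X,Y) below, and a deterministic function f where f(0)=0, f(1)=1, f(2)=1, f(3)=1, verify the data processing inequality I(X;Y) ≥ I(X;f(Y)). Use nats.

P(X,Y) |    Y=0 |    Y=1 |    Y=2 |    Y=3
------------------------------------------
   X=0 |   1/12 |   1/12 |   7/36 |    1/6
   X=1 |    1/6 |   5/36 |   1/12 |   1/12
I(X;Y) = 0.0566, I(X;f(Y)) = 0.0255, inequality holds: 0.0566 ≥ 0.0255

Data Processing Inequality: For any Markov chain X → Y → Z, we have I(X;Y) ≥ I(X;Z).

Here Z = f(Y) is a deterministic function of Y, forming X → Y → Z.

Original I(X;Y) = 0.0566 nats

After applying f:
P(X,Z) where Z=f(Y):
- P(X,Z=0) = P(X,Y=0)
- P(X,Z=1) = P(X,Y=1) + P(X,Y=2) + P(X,Y=3)

I(X;Z) = I(X;f(Y)) = 0.0255 nats

Verification: 0.0566 ≥ 0.0255 ✓

Information cannot be created by processing; the function f can only lose information about X.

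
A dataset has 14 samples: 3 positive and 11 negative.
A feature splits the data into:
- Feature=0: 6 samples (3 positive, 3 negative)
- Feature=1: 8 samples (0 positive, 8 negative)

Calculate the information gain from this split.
0.3210 bits

Information Gain = H(Y) - H(Y|Feature)

Before split:
P(positive) = 3/14 = 0.2143
H(Y) = 0.7496 bits

After split:
Feature=0: H = 1.0000 bits (weight = 6/14)
Feature=1: H = 0.0000 bits (weight = 8/14)
H(Y|Feature) = (6/14)×1.0000 + (8/14)×0.0000 = 0.4286 bits

Information Gain = 0.7496 - 0.4286 = 0.3210 bits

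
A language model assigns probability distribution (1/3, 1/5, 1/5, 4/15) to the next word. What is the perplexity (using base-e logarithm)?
3.9057

Perplexity is e^H (or exp(H) for natural log).

First, H = -Σ p log p = 1.3624 nats
Perplexity = e^1.3624 = 3.9057

Interpretation: The model's uncertainty is equivalent to choosing uniformly among 3.9 options.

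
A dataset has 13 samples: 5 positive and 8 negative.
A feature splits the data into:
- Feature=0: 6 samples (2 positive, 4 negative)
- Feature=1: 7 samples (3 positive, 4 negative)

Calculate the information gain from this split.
0.0069 bits

Information Gain = H(Y) - H(Y|Feature)

Before split:
P(positive) = 5/13 = 0.3846
H(Y) = 0.9612 bits

After split:
Feature=0: H = 0.9183 bits (weight = 6/13)
Feature=1: H = 0.9852 bits (weight = 7/13)
H(Y|Feature) = (6/13)×0.9183 + (7/13)×0.9852 = 0.9543 bits

Information Gain = 0.9612 - 0.9543 = 0.0069 bits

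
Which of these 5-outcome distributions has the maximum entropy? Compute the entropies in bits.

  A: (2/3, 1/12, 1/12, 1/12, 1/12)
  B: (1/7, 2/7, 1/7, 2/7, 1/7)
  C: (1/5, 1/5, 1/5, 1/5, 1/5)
C

For a discrete distribution over n outcomes, entropy is maximized by the uniform distribution.

Computing entropies:
H(A) = 1.5850 bits
H(B) = 2.2359 bits
H(C) = 2.3219 bits

The uniform distribution (where all probabilities equal 1/5) achieves the maximum entropy of log_2(5) = 2.3219 bits.

Distribution C has the highest entropy.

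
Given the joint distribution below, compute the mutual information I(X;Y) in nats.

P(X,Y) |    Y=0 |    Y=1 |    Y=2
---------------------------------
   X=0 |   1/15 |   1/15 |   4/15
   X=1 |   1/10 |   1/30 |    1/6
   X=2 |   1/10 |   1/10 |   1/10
0.0519 nats

Mutual information: I(X;Y) = H(X) + H(Y) - H(X,Y)

Marginals:
P(X) = (2/5, 3/10, 3/10), H(X) = 1.0889 nats
P(Y) = (4/15, 1/5, 8/15), H(Y) = 1.0096 nats

Joint entropy: H(X,Y) = 2.0466 nats

I(X;Y) = 1.0889 + 1.0096 - 2.0466 = 0.0519 nats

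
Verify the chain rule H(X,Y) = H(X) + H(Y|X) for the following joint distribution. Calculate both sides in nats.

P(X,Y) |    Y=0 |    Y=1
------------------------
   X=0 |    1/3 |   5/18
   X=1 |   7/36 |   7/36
H(X,Y) = 1.3589, H(X) = 0.6682, H(Y|X) = 0.6906 (all in nats)

Chain rule: H(X,Y) = H(X) + H(Y|X)

Left side — joint entropy directly:
H(X,Y) = -Σ p(x,y) log p(x,y) = 1.3589 nats

Right side — compute H(Y|X) from the conditional distributions:
P(X) = (11/18, 7/18), so H(X) = 0.6682 nats
H(Y|X) = Σ_x P(X=x) · H(Y|X=x):
  P(Y|X=0) = (6/11, 5/11), H(Y|X=0) = 0.6890, weight P(X=0) = 11/18
  P(Y|X=1) = (1/2, 1/2), H(Y|X=1) = 0.6931, weight P(X=1) = 7/18
H(Y|X) = 0.6906 nats

H(X) + H(Y|X) = 0.6682 + 0.6906 = 1.3589 nats

Both sides equal 1.3589 nats. ✓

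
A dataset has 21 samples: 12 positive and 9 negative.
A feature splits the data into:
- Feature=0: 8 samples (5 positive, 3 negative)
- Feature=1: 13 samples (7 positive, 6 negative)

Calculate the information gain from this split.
0.0052 bits

Information Gain = H(Y) - H(Y|Feature)

Before split:
P(positive) = 12/21 = 0.5714
H(Y) = 0.9852 bits

After split:
Feature=0: H = 0.9544 bits (weight = 8/21)
Feature=1: H = 0.9957 bits (weight = 13/21)
H(Y|Feature) = (8/21)×0.9544 + (13/21)×0.9957 = 0.9800 bits

Information Gain = 0.9852 - 0.9800 = 0.0052 bits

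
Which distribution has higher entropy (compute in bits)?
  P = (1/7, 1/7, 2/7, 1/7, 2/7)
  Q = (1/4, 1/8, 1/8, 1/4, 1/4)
Q

Computing entropies in bits:
H(P) = 2.2359
H(Q) = 2.2500

Distribution Q has higher entropy.

Intuition: The distribution closer to uniform (more spread out) has higher entropy.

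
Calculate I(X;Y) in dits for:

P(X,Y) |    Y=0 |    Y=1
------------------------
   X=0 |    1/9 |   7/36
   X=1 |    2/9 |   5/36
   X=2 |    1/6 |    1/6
0.0092 dits

Mutual information: I(X;Y) = H(X) + H(Y) - H(X,Y)

Marginals:
P(X) = (11/36, 13/36, 1/3), H(X) = 0.4761 dits
P(Y) = (1/2, 1/2), H(Y) = 0.3010 dits

Joint entropy: H(X,Y) = 0.7679 dits

I(X;Y) = 0.4761 + 0.3010 - 0.7679 = 0.0092 dits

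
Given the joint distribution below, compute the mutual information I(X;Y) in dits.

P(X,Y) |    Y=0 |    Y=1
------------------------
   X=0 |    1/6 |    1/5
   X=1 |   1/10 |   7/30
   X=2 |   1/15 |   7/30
0.0093 dits

Mutual information: I(X;Y) = H(X) + H(Y) - H(X,Y)

Marginals:
P(X) = (11/30, 1/3, 3/10), H(X) = 0.4757 dits
P(Y) = (1/3, 2/3), H(Y) = 0.2764 dits

Joint entropy: H(X,Y) = 0.7428 dits

I(X;Y) = 0.4757 + 0.2764 - 0.7428 = 0.0093 dits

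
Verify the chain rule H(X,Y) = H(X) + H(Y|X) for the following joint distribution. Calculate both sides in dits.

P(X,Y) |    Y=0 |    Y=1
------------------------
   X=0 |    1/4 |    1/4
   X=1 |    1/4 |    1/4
H(X,Y) = 0.6021, H(X) = 0.3010, H(Y|X) = 0.3010 (all in dits)

Chain rule: H(X,Y) = H(X) + H(Y|X)

Left side — joint entropy directly:
H(X,Y) = -Σ p(x,y) log p(x,y) = 0.6021 dits

Right side — compute H(Y|X) from the conditional distributions:
P(X) = (1/2, 1/2), so H(X) = 0.3010 dits
H(Y|X) = Σ_x P(X=x) · H(Y|X=x):
  P(Y|X=0) = (1/2, 1/2), H(Y|X=0) = 0.3010, weight P(X=0) = 1/2
  P(Y|X=1) = (1/2, 1/2), H(Y|X=1) = 0.3010, weight P(X=1) = 1/2
H(Y|X) = 0.3010 dits

H(X) + H(Y|X) = 0.3010 + 0.3010 = 0.6021 dits

Both sides equal 0.6021 dits. ✓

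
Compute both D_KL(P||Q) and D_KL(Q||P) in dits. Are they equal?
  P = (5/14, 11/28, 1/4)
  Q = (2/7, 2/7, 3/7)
D_KL(P||Q) = 0.0304, D_KL(Q||P) = 0.0331

KL divergence is not symmetric: D_KL(P||Q) ≠ D_KL(Q||P) in general.

D_KL(P||Q) = 0.0304 dits
D_KL(Q||P) = 0.0331 dits

No, they are not equal!

This asymmetry is why KL divergence is not a true distance metric.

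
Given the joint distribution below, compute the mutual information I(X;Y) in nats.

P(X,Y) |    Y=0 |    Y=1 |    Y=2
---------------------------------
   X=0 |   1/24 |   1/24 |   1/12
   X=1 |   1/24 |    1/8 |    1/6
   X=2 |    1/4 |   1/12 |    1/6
0.0738 nats

Mutual information: I(X;Y) = H(X) + H(Y) - H(X,Y)

Marginals:
P(X) = (1/6, 1/3, 1/2), H(X) = 1.0114 nats
P(Y) = (1/3, 1/4, 5/12), H(Y) = 1.0776 nats

Joint entropy: H(X,Y) = 2.0152 nats

I(X;Y) = 1.0114 + 1.0776 - 2.0152 = 0.0738 nats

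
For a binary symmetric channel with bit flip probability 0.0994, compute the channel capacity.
0.5329 bits

For a binary symmetric channel (BSC) with error probability p:
Capacity C = 1 - H(p) bits per symbol

where H(p) = -p log₂(p) - (1-p) log₂(1-p) is the binary entropy function.

H(0.0994) = 0.4671 bits
C = 1 - 0.4671 = 0.5329 bits per symbol

This means we can reliably transmit up to 0.5329 bits of information per channel use.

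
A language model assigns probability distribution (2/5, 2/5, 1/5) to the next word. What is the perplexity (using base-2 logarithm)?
2.8717

Perplexity is 2^H (or exp(H) for natural log).

First, H = -Σ p log p = 1.5219 bits
Perplexity = 2^1.5219 = 2.8717

Interpretation: The model's uncertainty is equivalent to choosing uniformly among 2.9 options.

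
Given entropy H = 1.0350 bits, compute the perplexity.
2.0491

Perplexity is 2^H (or exp(H) for natural log).

H = 1.0350 bits
Perplexity = 2^1.0350 = 2.0491

Interpretation: The model's uncertainty is equivalent to choosing uniformly among 2.0 options.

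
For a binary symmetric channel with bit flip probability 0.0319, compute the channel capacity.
0.7962 bits

For a binary symmetric channel (BSC) with error probability p:
Capacity C = 1 - H(p) bits per symbol

where H(p) = -p log₂(p) - (1-p) log₂(1-p) is the binary entropy function.

H(0.0319) = 0.2038 bits
C = 1 - 0.2038 = 0.7962 bits per symbol

This means we can reliably transmit up to 0.7962 bits of information per channel use.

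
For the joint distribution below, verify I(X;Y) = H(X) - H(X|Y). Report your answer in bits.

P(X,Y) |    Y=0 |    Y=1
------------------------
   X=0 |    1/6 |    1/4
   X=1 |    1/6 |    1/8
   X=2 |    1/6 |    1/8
I(X;Y) = 0.0207 bits

Mutual information has multiple equivalent forms:
- I(X;Y) = H(X) - H(X|Y)
- I(X;Y) = H(Y) - H(Y|X)
- I(X;Y) = H(X) + H(Y) - H(X,Y)

Computing all quantities:
H(X) = 1.5632, H(Y) = 1.0000, H(X,Y) = 2.5425
H(X|Y) = 1.5425, H(Y|X) = 0.9793

Verification:
H(X) - H(X|Y) = 1.5632 - 1.5425 = 0.0207
H(Y) - H(Y|X) = 1.0000 - 0.9793 = 0.0207
H(X) + H(Y) - H(X,Y) = 1.5632 + 1.0000 - 2.5425 = 0.0207

All forms give I(X;Y) = 0.0207 bits. ✓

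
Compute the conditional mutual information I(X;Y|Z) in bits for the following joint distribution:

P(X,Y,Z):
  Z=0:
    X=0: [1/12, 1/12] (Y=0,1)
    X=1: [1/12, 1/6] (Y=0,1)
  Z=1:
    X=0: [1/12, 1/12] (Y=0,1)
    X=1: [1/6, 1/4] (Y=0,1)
0.0118 bits

Conditional mutual information: I(X;Y|Z) = H(X|Z) + H(Y|Z) - H(X,Y|Z)

H(Z) = 0.9799
H(X,Z) = 1.8879 → H(X|Z) = 0.9080
H(Y,Z) = 1.9591 → H(Y|Z) = 0.9793
H(X,Y,Z) = 2.8554 → H(X,Y|Z) = 1.8755

I(X;Y|Z) = 0.9080 + 0.9793 - 1.8755 = 0.0118 bits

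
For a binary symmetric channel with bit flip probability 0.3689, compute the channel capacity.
0.0502 bits

For a binary symmetric channel (BSC) with error probability p:
Capacity C = 1 - H(p) bits per symbol

where H(p) = -p log₂(p) - (1-p) log₂(1-p) is the binary entropy function.

H(0.3689) = 0.9498 bits
C = 1 - 0.9498 = 0.0502 bits per symbol

This means we can reliably transmit up to 0.0502 bits of information per channel use.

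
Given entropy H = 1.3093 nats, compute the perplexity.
3.7036

Perplexity is e^H (or exp(H) for natural log).

H = 1.3093 nats
Perplexity = e^1.3093 = 3.7036

Interpretation: The model's uncertainty is equivalent to choosing uniformly among 3.7 options.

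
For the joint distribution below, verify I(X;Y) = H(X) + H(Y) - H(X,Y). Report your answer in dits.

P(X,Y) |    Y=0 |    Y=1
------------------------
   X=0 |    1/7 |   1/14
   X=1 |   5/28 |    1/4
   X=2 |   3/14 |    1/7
I(X;Y) = 0.0099 dits

Mutual information has multiple equivalent forms:
- I(X;Y) = H(X) - H(X|Y)
- I(X;Y) = H(Y) - H(Y|X)
- I(X;Y) = H(X) + H(Y) - H(X,Y)

Computing all quantities:
H(X) = 0.4608, H(Y) = 0.2999, H(X,Y) = 0.7508
H(X|Y) = 0.4509, H(Y|X) = 0.2900

Verification:
H(X) - H(X|Y) = 0.4608 - 0.4509 = 0.0099
H(Y) - H(Y|X) = 0.2999 - 0.2900 = 0.0099
H(X) + H(Y) - H(X,Y) = 0.4608 + 0.2999 - 0.7508 = 0.0099

All forms give I(X;Y) = 0.0099 dits. ✓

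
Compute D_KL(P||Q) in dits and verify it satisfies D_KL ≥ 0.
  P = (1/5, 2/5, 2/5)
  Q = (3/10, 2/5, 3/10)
0.0148 dits

KL divergence satisfies the Gibbs inequality: D_KL(P||Q) ≥ 0 for all distributions P, Q.

D_KL(P||Q) = Σ p(x) log(p(x)/q(x))
Term by term:
  x=0: 1/5 × log_10[(1/5)/(3/10)] = -0.0352
  x=1: 2/5 × log_10[(2/5)/(2/5)] = 0.0000
  x=2: 2/5 × log_10[(2/5)/(3/10)] = 0.0500
D_KL(P||Q) = 0.0148 dits

D_KL(P||Q) = 0.0148 ≥ 0 ✓

This non-negativity is a fundamental property: relative entropy cannot be negative because it measures how different Q is from P.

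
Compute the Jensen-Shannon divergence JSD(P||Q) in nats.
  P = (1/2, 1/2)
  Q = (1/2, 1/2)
0.0000 nats

Jensen-Shannon divergence is:
JSD(P||Q) = 0.5 × D_KL(P||M) + 0.5 × D_KL(Q||M)
where M = 0.5 × (P + Q) is the mixture distribution.

M = 0.5 × (1/2, 1/2) + 0.5 × (1/2, 1/2) = (1/2, 1/2)

D_KL(P||M) = 0.0000 nats
D_KL(Q||M) = 0.0000 nats

JSD(P||Q) = 0.5 × 0.0000 + 0.5 × 0.0000 = 0.0000 nats

Unlike KL divergence, JSD is symmetric and bounded: 0 ≤ JSD ≤ log(2).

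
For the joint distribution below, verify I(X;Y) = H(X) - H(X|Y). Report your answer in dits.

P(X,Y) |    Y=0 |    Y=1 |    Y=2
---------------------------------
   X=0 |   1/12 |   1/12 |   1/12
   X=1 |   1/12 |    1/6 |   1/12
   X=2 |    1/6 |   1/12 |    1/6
I(X;Y) = 0.0164 dits

Mutual information has multiple equivalent forms:
- I(X;Y) = H(X) - H(X|Y)
- I(X;Y) = H(Y) - H(Y|X)
- I(X;Y) = H(X) + H(Y) - H(X,Y)

Computing all quantities:
H(X) = 0.4680, H(Y) = 0.4771, H(X,Y) = 0.9287
H(X|Y) = 0.4515, H(Y|X) = 0.4607

Verification:
H(X) - H(X|Y) = 0.4680 - 0.4515 = 0.0164
H(Y) - H(Y|X) = 0.4771 - 0.4607 = 0.0164
H(X) + H(Y) - H(X,Y) = 0.4680 + 0.4771 - 0.9287 = 0.0164

All forms give I(X;Y) = 0.0164 dits. ✓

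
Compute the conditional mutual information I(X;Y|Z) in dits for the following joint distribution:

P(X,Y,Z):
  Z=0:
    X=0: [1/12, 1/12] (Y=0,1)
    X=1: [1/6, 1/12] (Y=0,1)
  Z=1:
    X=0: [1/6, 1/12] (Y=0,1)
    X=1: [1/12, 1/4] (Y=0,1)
0.0250 dits

Conditional mutual information: I(X;Y|Z) = H(X|Z) + H(Y|Z) - H(X,Y|Z)

H(Z) = 0.2950
H(X,Z) = 0.5898 → H(X|Z) = 0.2948
H(Y,Z) = 0.5898 → H(Y|Z) = 0.2948
H(X,Y,Z) = 0.8596 → H(X,Y|Z) = 0.5646

I(X;Y|Z) = 0.2948 + 0.2948 - 0.5646 = 0.0250 dits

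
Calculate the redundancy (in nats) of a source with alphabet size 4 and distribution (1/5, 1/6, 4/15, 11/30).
0.0454 nats

Redundancy measures how far a source is from maximum entropy:
R = H_max - H(X)

Maximum entropy for 4 symbols: H_max = log_e(4) = 1.3863 nats
Actual entropy: H(X) = 1.3409 nats
Redundancy: R = 1.3863 - 1.3409 = 0.0454 nats

This redundancy represents potential for compression: the source could be compressed by 0.0454 nats per symbol.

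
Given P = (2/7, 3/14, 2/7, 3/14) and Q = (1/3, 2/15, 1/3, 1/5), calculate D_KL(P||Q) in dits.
0.0123 dits

KL divergence: D_KL(P||Q) = Σ p(x) log(p(x)/q(x))

Computing term by term:
  x=0: 2/7 × log_10[(2/7)/(1/3)] = 2/7 × -0.0669 = -0.0191
  x=1: 3/14 × log_10[(3/14)/(2/15)] = 3/14 × 0.2061 = 0.0442
  x=2: 2/7 × log_10[(2/7)/(1/3)] = 2/7 × -0.0669 = -0.0191
  x=3: 3/14 × log_10[(3/14)/(1/5)] = 3/14 × 0.0300 = 0.0064

D_KL(P||Q) = 0.0123 dits

Note: KL divergence is always non-negative and equals 0 iff P = Q.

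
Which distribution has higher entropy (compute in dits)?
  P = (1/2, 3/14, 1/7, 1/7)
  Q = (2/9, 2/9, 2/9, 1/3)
Q

Computing entropies in dits:
H(P) = 0.5353
H(Q) = 0.5945

Distribution Q has higher entropy.

Intuition: The distribution closer to uniform (more spread out) has higher entropy.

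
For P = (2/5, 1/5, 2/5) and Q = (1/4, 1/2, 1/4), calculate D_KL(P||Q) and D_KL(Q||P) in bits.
D_KL(P||Q) = 0.2781, D_KL(Q||P) = 0.3219

KL divergence is not symmetric: D_KL(P||Q) ≠ D_KL(Q||P) in general.

D_KL(P||Q) = 0.2781 bits
D_KL(Q||P) = 0.3219 bits

No, they are not equal!

This asymmetry is why KL divergence is not a true distance metric.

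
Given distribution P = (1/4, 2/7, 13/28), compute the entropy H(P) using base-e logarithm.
1.0607 nats

Shannon entropy is H(X) = -Σ p(x) log p(x).

For P = (1/4, 2/7, 13/28):
H = -1/4 × log_e(1/4) -2/7 × log_e(2/7) -13/28 × log_e(13/28)
H = 1.0607 nats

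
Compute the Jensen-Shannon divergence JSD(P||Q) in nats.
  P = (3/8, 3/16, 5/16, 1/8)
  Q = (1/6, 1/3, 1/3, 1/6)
0.0326 nats

Jensen-Shannon divergence is:
JSD(P||Q) = 0.5 × D_KL(P||M) + 0.5 × D_KL(Q||M)
where M = 0.5 × (P + Q) is the mixture distribution.

M = 0.5 × (3/8, 3/16, 5/16, 1/8) + 0.5 × (1/6, 1/3, 1/3, 1/6) = (0.270833, 0.260417, 0.322917, 0.145833)

D_KL(P||M) = 0.0309 nats
D_KL(Q||M) = 0.0342 nats

JSD(P||Q) = 0.5 × 0.0309 + 0.5 × 0.0342 = 0.0326 nats

Unlike KL divergence, JSD is symmetric and bounded: 0 ≤ JSD ≤ log(2).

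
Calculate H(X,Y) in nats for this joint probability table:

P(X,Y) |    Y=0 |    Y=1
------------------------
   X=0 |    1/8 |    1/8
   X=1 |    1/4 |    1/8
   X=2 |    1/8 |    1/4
1.7329 nats

Joint entropy is H(X,Y) = -Σ_{x,y} p(x,y) log p(x,y).

Summing over all non-zero entries:
H(X,Y) = -[1/8·log_e(1/8) + 1/8·log_e(1/8) + 1/4·log_e(1/4) + 1/8·log_e(1/8) + 1/8·log_e(1/8) + 1/4·log_e(1/4)]
H(X,Y) = 1.7329 nats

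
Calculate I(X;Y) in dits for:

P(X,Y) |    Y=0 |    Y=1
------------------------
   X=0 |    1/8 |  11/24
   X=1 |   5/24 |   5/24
0.0194 dits

Mutual information: I(X;Y) = H(X) + H(Y) - H(X,Y)

Marginals:
P(X) = (7/12, 5/12), H(X) = 0.2950 dits
P(Y) = (1/3, 2/3), H(Y) = 0.2764 dits

Joint entropy: H(X,Y) = 0.5520 dits

I(X;Y) = 0.2950 + 0.2764 - 0.5520 = 0.0194 dits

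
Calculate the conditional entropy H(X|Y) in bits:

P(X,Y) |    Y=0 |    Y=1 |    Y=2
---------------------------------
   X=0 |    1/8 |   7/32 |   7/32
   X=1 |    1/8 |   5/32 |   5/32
0.9849 bits

Using the chain rule: H(X|Y) = H(X,Y) - H(Y)

First, compute H(X,Y) = 2.5462 bits

Marginal P(Y) = (1/4, 3/8, 3/8)
H(Y) = 1.5613 bits

H(X|Y) = H(X,Y) - H(Y) = 2.5462 - 1.5613 = 0.9849 bits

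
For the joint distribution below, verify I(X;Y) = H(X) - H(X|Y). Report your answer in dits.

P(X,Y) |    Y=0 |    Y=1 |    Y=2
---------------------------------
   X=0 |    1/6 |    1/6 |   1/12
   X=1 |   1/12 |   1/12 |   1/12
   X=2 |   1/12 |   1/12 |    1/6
I(X;Y) = 0.0164 dits

Mutual information has multiple equivalent forms:
- I(X;Y) = H(X) - H(X|Y)
- I(X;Y) = H(Y) - H(Y|X)
- I(X;Y) = H(X) + H(Y) - H(X,Y)

Computing all quantities:
H(X) = 0.4680, H(Y) = 0.4771, H(X,Y) = 0.9287
H(X|Y) = 0.4515, H(Y|X) = 0.4607

Verification:
H(X) - H(X|Y) = 0.4680 - 0.4515 = 0.0164
H(Y) - H(Y|X) = 0.4771 - 0.4607 = 0.0164
H(X) + H(Y) - H(X,Y) = 0.4680 + 0.4771 - 0.9287 = 0.0164

All forms give I(X;Y) = 0.0164 dits. ✓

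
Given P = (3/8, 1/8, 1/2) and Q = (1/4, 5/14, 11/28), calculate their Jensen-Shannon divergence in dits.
0.0168 dits

Jensen-Shannon divergence is:
JSD(P||Q) = 0.5 × D_KL(P||M) + 0.5 × D_KL(Q||M)
where M = 0.5 × (P + Q) is the mixture distribution.

M = 0.5 × (3/8, 1/8, 1/2) + 0.5 × (1/4, 5/14, 11/28) = (5/16, 0.241071, 0.446429)

D_KL(P||M) = 0.0186 dits
D_KL(Q||M) = 0.0149 dits

JSD(P||Q) = 0.5 × 0.0186 + 0.5 × 0.0149 = 0.0168 dits

Unlike KL divergence, JSD is symmetric and bounded: 0 ≤ JSD ≤ log(2).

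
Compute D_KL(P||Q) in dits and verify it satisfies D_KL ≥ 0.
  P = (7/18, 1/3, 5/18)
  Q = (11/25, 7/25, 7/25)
0.0034 dits

KL divergence satisfies the Gibbs inequality: D_KL(P||Q) ≥ 0 for all distributions P, Q.

D_KL(P||Q) = Σ p(x) log(p(x)/q(x))
Term by term:
  x=0: 7/18 × log_10[(7/18)/(11/25)] = -0.0209
  x=1: 1/3 × log_10[(1/3)/(7/25)] = 0.0252
  x=2: 5/18 × log_10[(5/18)/(7/25)] = -0.0010
D_KL(P||Q) = 0.0034 dits

D_KL(P||Q) = 0.0034 ≥ 0 ✓

This non-negativity is a fundamental property: relative entropy cannot be negative because it measures how different Q is from P.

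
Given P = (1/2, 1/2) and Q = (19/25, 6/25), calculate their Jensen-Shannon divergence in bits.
0.0532 bits

Jensen-Shannon divergence is:
JSD(P||Q) = 0.5 × D_KL(P||M) + 0.5 × D_KL(Q||M)
where M = 0.5 × (P + Q) is the mixture distribution.

M = 0.5 × (1/2, 1/2) + 0.5 × (19/25, 6/25) = (0.63, 0.37)

D_KL(P||M) = 0.0505 bits
D_KL(Q||M) = 0.0558 bits

JSD(P||Q) = 0.5 × 0.0505 + 0.5 × 0.0558 = 0.0532 bits

Unlike KL divergence, JSD is symmetric and bounded: 0 ≤ JSD ≤ log(2).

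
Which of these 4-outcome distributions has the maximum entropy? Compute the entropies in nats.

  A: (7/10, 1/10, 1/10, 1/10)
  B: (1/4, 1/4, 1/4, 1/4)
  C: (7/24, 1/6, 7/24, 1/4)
B

For a discrete distribution over n outcomes, entropy is maximized by the uniform distribution.

Computing entropies:
H(A) = 0.9404 nats
H(B) = 1.3863 nats
H(C) = 1.3640 nats

The uniform distribution (where all probabilities equal 1/4) achieves the maximum entropy of log_e(4) = 1.3863 nats.

Distribution B has the highest entropy.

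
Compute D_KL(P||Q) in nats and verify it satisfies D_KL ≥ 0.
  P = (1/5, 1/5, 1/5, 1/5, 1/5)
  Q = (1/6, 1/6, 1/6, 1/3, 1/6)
0.0437 nats

KL divergence satisfies the Gibbs inequality: D_KL(P||Q) ≥ 0 for all distributions P, Q.

D_KL(P||Q) = Σ p(x) log(p(x)/q(x))
Term by term:
  x=0: 1/5 × log_e[(1/5)/(1/6)] = 0.0365
  x=1: 1/5 × log_e[(1/5)/(1/6)] = 0.0365
  x=2: 1/5 × log_e[(1/5)/(1/6)] = 0.0365
  x=3: 1/5 × log_e[(1/5)/(1/3)] = -0.1022
  x=4: 1/5 × log_e[(1/5)/(1/6)] = 0.0365
D_KL(P||Q) = 0.0437 nats

D_KL(P||Q) = 0.0437 ≥ 0 ✓

This non-negativity is a fundamental property: relative entropy cannot be negative because it measures how different Q is from P.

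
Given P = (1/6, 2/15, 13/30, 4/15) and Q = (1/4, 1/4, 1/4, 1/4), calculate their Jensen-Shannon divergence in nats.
0.0258 nats

Jensen-Shannon divergence is:
JSD(P||Q) = 0.5 × D_KL(P||M) + 0.5 × D_KL(Q||M)
where M = 0.5 × (P + Q) is the mixture distribution.

M = 0.5 × (1/6, 2/15, 13/30, 4/15) + 0.5 × (1/4, 1/4, 1/4, 1/4) = (5/24, 0.191667, 0.341667, 0.258333)

D_KL(P||M) = 0.0259 nats
D_KL(Q||M) = 0.0257 nats

JSD(P||Q) = 0.5 × 0.0259 + 0.5 × 0.0257 = 0.0258 nats

Unlike KL divergence, JSD is symmetric and bounded: 0 ≤ JSD ≤ log(2).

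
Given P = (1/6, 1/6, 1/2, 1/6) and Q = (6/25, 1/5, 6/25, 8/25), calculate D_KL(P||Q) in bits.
0.2411 bits

KL divergence: D_KL(P||Q) = Σ p(x) log(p(x)/q(x))

Computing term by term:
  x=0: 1/6 × log_2[(1/6)/(6/25)] = 1/6 × -0.5261 = -0.0877
  x=1: 1/6 × log_2[(1/6)/(1/5)] = 1/6 × -0.2630 = -0.0438
  x=2: 1/2 × log_2[(1/2)/(6/25)] = 1/2 × 1.0589 = 0.5294
  x=3: 1/6 × log_2[(1/6)/(8/25)] = 1/6 × -0.9411 = -0.1569

D_KL(P||Q) = 0.2411 bits

Note: KL divergence is always non-negative and equals 0 iff P = Q.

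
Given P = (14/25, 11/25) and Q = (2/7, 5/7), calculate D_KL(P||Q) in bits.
0.2361 bits

KL divergence: D_KL(P||Q) = Σ p(x) log(p(x)/q(x))

Computing term by term:
  x=0: 14/25 × log_2[(14/25)/(2/7)] = 14/25 × 0.9709 = 0.5437
  x=1: 11/25 × log_2[(11/25)/(5/7)] = 11/25 × -0.6990 = -0.3076

D_KL(P||Q) = 0.2361 bits

Note: KL divergence is always non-negative and equals 0 iff P = Q.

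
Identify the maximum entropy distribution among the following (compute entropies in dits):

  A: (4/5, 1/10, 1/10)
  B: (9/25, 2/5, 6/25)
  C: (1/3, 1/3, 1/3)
C

For a discrete distribution over n outcomes, entropy is maximized by the uniform distribution.

Computing entropies:
H(A) = 0.2775 dits
H(B) = 0.4677 dits
H(C) = 0.4771 dits

The uniform distribution (where all probabilities equal 1/3) achieves the maximum entropy of log_10(3) = 0.4771 dits.

Distribution C has the highest entropy.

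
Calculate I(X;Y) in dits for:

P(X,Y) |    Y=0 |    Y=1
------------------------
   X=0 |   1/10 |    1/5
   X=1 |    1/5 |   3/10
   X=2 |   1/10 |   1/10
0.0030 dits

Mutual information: I(X;Y) = H(X) + H(Y) - H(X,Y)

Marginals:
P(X) = (3/10, 1/2, 1/5), H(X) = 0.4472 dits
P(Y) = (2/5, 3/5), H(Y) = 0.2923 dits

Joint entropy: H(X,Y) = 0.7365 dits

I(X;Y) = 0.4472 + 0.2923 - 0.7365 = 0.0030 dits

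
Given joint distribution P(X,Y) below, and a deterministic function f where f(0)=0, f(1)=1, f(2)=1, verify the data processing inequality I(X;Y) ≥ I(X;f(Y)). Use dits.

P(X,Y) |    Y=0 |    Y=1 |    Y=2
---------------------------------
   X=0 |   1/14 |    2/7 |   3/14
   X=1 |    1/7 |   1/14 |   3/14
I(X;Y) = 0.0307, I(X;f(Y)) = 0.0137, inequality holds: 0.0307 ≥ 0.0137

Data Processing Inequality: For any Markov chain X → Y → Z, we have I(X;Y) ≥ I(X;Z).

Here Z = f(Y) is a deterministic function of Y, forming X → Y → Z.

Original I(X;Y) = 0.0307 dits

After applying f:
P(X,Z) where Z=f(Y):
- P(X,Z=0) = P(X,Y=0)
- P(X,Z=1) = P(X,Y=1) + P(X,Y=2)

I(X;Z) = I(X;f(Y)) = 0.0137 dits

Verification: 0.0307 ≥ 0.0137 ✓

Information cannot be created by processing; the function f can only lose information about X.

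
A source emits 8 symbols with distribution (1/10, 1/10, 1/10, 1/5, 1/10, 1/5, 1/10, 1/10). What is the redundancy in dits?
0.0235 dits

Redundancy measures how far a source is from maximum entropy:
R = H_max - H(X)

Maximum entropy for 8 symbols: H_max = log_10(8) = 0.9031 dits
Actual entropy: H(X) = 0.8796 dits
Redundancy: R = 0.9031 - 0.8796 = 0.0235 dits

This redundancy represents potential for compression: the source could be compressed by 0.0235 dits per symbol.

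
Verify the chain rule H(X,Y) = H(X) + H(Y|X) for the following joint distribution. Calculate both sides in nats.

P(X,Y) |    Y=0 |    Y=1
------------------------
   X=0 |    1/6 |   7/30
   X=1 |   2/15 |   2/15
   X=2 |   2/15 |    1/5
H(X,Y) = 1.7660, H(X) = 1.0852, H(Y|X) = 0.6809 (all in nats)

Chain rule: H(X,Y) = H(X) + H(Y|X)

Left side — joint entropy directly:
H(X,Y) = -Σ p(x,y) log p(x,y) = 1.7660 nats

Right side — compute H(Y|X) from the conditional distributions:
P(X) = (2/5, 4/15, 1/3), so H(X) = 1.0852 nats
H(Y|X) = Σ_x P(X=x) · H(Y|X=x):
  P(Y|X=0) = (5/12, 7/12), H(Y|X=0) = 0.6792, weight P(X=0) = 2/5
  P(Y|X=1) = (1/2, 1/2), H(Y|X=1) = 0.6931, weight P(X=1) = 4/15
  P(Y|X=2) = (2/5, 3/5), H(Y|X=2) = 0.6730, weight P(X=2) = 1/3
H(Y|X) = 0.6809 nats

H(X) + H(Y|X) = 1.0852 + 0.6809 = 1.7660 nats

Both sides equal 1.7660 nats. ✓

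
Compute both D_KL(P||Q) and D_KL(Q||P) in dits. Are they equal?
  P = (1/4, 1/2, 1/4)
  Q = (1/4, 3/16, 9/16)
D_KL(P||Q) = 0.1249, D_KL(Q||P) = 0.1182

KL divergence is not symmetric: D_KL(P||Q) ≠ D_KL(Q||P) in general.

D_KL(P||Q) = 0.1249 dits
D_KL(Q||P) = 0.1182 dits

No, they are not equal!

This asymmetry is why KL divergence is not a true distance metric.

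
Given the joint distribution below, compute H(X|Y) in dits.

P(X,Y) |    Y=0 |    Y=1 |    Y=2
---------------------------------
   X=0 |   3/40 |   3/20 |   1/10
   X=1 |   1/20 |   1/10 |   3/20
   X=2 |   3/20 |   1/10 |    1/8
0.4596 dits

Using the chain rule: H(X|Y) = H(X,Y) - H(Y)

First, compute H(X,Y) = 0.9331 dits

Marginal P(Y) = (11/40, 7/20, 3/8)
H(Y) = 0.4735 dits

H(X|Y) = H(X,Y) - H(Y) = 0.9331 - 0.4735 = 0.4596 dits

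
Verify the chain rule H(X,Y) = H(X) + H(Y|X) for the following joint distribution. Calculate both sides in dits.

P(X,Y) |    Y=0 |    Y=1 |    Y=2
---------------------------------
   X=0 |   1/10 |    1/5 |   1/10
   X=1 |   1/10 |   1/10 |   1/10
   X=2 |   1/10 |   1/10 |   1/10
H(X,Y) = 0.9398, H(X) = 0.4729, H(Y|X) = 0.4669 (all in dits)

Chain rule: H(X,Y) = H(X) + H(Y|X)

Left side — joint entropy directly:
H(X,Y) = -Σ p(x,y) log p(x,y) = 0.9398 dits

Right side — compute H(Y|X) from the conditional distributions:
P(X) = (2/5, 3/10, 3/10), so H(X) = 0.4729 dits
H(Y|X) = Σ_x P(X=x) · H(Y|X=x):
  P(Y|X=0) = (1/4, 1/2, 1/4), H(Y|X=0) = 0.4515, weight P(X=0) = 2/5
  P(Y|X=1) = (1/3, 1/3, 1/3), H(Y|X=1) = 0.4771, weight P(X=1) = 3/10
  P(Y|X=2) = (1/3, 1/3, 1/3), H(Y|X=2) = 0.4771, weight P(X=2) = 3/10
H(Y|X) = 0.4669 dits

H(X) + H(Y|X) = 0.4729 + 0.4669 = 0.9398 dits

Both sides equal 0.9398 dits. ✓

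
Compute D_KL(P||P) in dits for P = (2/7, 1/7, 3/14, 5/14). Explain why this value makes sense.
0.0000 dits

KL divergence satisfies the Gibbs inequality: D_KL(P||Q) ≥ 0 for all distributions P, Q.

D_KL(P||Q) = Σ p(x) log(p(x)/q(x))
Each term is p(x) × log_10(p(x)/p(x)) = p(x) × log_10(1) = 0, so the sum is 0.
D_KL(P||Q) = 0.0000 dits

When P = Q, the KL divergence is exactly 0, as there is no 'divergence' between identical distributions.

This non-negativity is a fundamental property: relative entropy cannot be negative because it measures how different Q is from P.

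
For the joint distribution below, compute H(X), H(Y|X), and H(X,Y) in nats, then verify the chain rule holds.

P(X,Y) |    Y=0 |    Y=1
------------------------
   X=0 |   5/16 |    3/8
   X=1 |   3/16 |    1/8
H(X,Y) = 1.3051, H(X) = 0.6211, H(Y|X) = 0.6840 (all in nats)

Chain rule: H(X,Y) = H(X) + H(Y|X)

Left side — joint entropy directly:
H(X,Y) = -Σ p(x,y) log p(x,y) = 1.3051 nats

Right side — compute H(Y|X) from the conditional distributions:
P(X) = (11/16, 5/16), so H(X) = 0.6211 nats
H(Y|X) = Σ_x P(X=x) · H(Y|X=x):
  P(Y|X=0) = (5/11, 6/11), H(Y|X=0) = 0.6890, weight P(X=0) = 11/16
  P(Y|X=1) = (3/5, 2/5), H(Y|X=1) = 0.6730, weight P(X=1) = 5/16
H(Y|X) = 0.6840 nats

H(X) + H(Y|X) = 0.6211 + 0.6840 = 1.3051 nats

Both sides equal 1.3051 nats. ✓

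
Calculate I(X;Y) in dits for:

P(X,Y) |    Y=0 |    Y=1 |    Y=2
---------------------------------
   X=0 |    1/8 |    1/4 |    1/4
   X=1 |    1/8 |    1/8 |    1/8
0.0047 dits

Mutual information: I(X;Y) = H(X) + H(Y) - H(X,Y)

Marginals:
P(X) = (5/8, 3/8), H(X) = 0.2873 dits
P(Y) = (1/4, 3/8, 3/8), H(Y) = 0.4700 dits

Joint entropy: H(X,Y) = 0.7526 dits

I(X;Y) = 0.2873 + 0.4700 - 0.7526 = 0.0047 dits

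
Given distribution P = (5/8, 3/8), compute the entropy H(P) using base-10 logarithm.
0.2873 dits

Shannon entropy is H(X) = -Σ p(x) log p(x).

For P = (5/8, 3/8):
H = -5/8 × log_10(5/8) -3/8 × log_10(3/8)
H = 0.2873 dits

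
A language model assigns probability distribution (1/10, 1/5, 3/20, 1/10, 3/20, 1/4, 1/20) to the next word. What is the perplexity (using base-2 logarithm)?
6.3465

Perplexity is 2^H (or exp(H) for natural log).

First, H = -Σ p log p = 2.6660 bits
Perplexity = 2^2.6660 = 6.3465

Interpretation: The model's uncertainty is equivalent to choosing uniformly among 6.3 options.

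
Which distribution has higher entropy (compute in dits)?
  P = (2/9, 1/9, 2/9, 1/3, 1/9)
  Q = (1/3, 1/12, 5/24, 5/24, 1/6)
Q

Computing entropies in dits:
H(P) = 0.6614
H(Q) = 0.6625

Distribution Q has higher entropy.

Intuition: The distribution closer to uniform (more spread out) has higher entropy.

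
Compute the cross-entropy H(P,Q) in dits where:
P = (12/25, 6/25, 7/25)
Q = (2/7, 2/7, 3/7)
0.4948 dits

Cross-entropy: H(P,Q) = -Σ p(x) log q(x)

Alternatively: H(P,Q) = H(P) + D_KL(P||Q)
H(P) = 0.4565 dits
D_KL(P||Q) = 0.0382 dits

H(P,Q) = 0.4565 + 0.0382 = 0.4948 dits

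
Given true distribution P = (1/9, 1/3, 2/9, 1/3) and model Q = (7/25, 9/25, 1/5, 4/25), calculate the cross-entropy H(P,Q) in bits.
2.0926 bits

Cross-entropy: H(P,Q) = -Σ p(x) log q(x)

Alternatively: H(P,Q) = H(P) + D_KL(P||Q)
H(P) = 1.8911 bits
D_KL(P||Q) = 0.2016 bits

H(P,Q) = 1.8911 + 0.2016 = 2.0926 bits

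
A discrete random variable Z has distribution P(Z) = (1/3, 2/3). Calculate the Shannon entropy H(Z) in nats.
0.6365 nats

Shannon entropy is H(X) = -Σ p(x) log p(x).

For P = (1/3, 2/3):
H = -1/3 × log_e(1/3) -2/3 × log_e(2/3)
H = 0.6365 nats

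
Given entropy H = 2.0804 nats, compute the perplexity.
8.0077

Perplexity is e^H (or exp(H) for natural log).

H = 2.0804 nats
Perplexity = e^2.0804 = 8.0077

Interpretation: The model's uncertainty is equivalent to choosing uniformly among 8.0 options.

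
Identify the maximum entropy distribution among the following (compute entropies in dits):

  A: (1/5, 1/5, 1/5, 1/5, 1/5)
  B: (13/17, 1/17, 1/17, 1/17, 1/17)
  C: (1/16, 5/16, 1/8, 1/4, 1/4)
A

For a discrete distribution over n outcomes, entropy is maximized by the uniform distribution.

Computing entropies:
H(A) = 0.6990 dits
H(B) = 0.3786 dits
H(C) = 0.6470 dits

The uniform distribution (where all probabilities equal 1/5) achieves the maximum entropy of log_10(5) = 0.6990 dits.

Distribution A has the highest entropy.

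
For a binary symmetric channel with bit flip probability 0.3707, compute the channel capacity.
0.0488 bits

For a binary symmetric channel (BSC) with error probability p:
Capacity C = 1 - H(p) bits per symbol

where H(p) = -p log₂(p) - (1-p) log₂(1-p) is the binary entropy function.

H(0.3707) = 0.9512 bits
C = 1 - 0.9512 = 0.0488 bits per symbol

This means we can reliably transmit up to 0.0488 bits of information per channel use.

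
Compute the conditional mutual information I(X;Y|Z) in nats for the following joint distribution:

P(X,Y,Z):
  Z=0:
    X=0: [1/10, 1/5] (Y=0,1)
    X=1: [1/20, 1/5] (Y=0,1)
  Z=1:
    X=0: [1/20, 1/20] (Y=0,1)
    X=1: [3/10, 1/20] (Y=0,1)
0.0317 nats

Conditional mutual information: I(X;Y|Z) = H(X|Z) + H(Y|Z) - H(X,Y|Z)

H(Z) = 0.6881
H(X,Z) = 1.3055 → H(X|Z) = 0.6173
H(Y,Z) = 1.2488 → H(Y|Z) = 0.5606
H(X,Y,Z) = 1.8344 → H(X,Y|Z) = 1.1462

I(X;Y|Z) = 0.6173 + 0.5606 - 1.1462 = 0.0317 nats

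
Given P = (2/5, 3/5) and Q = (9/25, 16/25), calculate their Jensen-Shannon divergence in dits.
0.0004 dits

Jensen-Shannon divergence is:
JSD(P||Q) = 0.5 × D_KL(P||M) + 0.5 × D_KL(Q||M)
where M = 0.5 × (P + Q) is the mixture distribution.

M = 0.5 × (2/5, 3/5) + 0.5 × (9/25, 16/25) = (0.38, 0.62)

D_KL(P||M) = 0.0004 dits
D_KL(Q||M) = 0.0004 dits

JSD(P||Q) = 0.5 × 0.0004 + 0.5 × 0.0004 = 0.0004 dits

Unlike KL divergence, JSD is symmetric and bounded: 0 ≤ JSD ≤ log(2).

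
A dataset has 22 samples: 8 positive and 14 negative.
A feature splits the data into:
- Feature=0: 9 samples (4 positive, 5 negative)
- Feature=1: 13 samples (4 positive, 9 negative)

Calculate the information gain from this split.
0.0140 bits

Information Gain = H(Y) - H(Y|Feature)

Before split:
P(positive) = 8/22 = 0.3636
H(Y) = 0.9457 bits

After split:
Feature=0: H = 0.9911 bits (weight = 9/22)
Feature=1: H = 0.8905 bits (weight = 13/22)
H(Y|Feature) = (9/22)×0.9911 + (13/22)×0.8905 = 0.9316 bits

Information Gain = 0.9457 - 0.9316 = 0.0140 bits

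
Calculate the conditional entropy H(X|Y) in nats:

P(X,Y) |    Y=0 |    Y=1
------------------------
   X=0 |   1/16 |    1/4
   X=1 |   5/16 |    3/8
0.5896 nats

Using the chain rule: H(X|Y) = H(X,Y) - H(Y)

First, compute H(X,Y) = 1.2512 nats

Marginal P(Y) = (3/8, 5/8)
H(Y) = 0.6616 nats

H(X|Y) = H(X,Y) - H(Y) = 1.2512 - 0.6616 = 0.5896 nats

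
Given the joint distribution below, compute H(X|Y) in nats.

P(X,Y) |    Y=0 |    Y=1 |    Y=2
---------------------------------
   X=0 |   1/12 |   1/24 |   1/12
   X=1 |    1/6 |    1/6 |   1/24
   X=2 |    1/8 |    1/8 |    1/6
1.0013 nats

Using the chain rule: H(X|Y) = H(X,Y) - H(Y)

First, compute H(X,Y) = 2.0947 nats

Marginal P(Y) = (3/8, 1/3, 7/24)
H(Y) = 1.0934 nats

H(X|Y) = H(X,Y) - H(Y) = 2.0947 - 1.0934 = 1.0013 nats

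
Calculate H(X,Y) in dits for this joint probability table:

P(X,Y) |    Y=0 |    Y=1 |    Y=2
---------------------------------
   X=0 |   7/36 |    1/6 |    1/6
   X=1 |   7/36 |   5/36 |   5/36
0.7741 dits

Joint entropy is H(X,Y) = -Σ_{x,y} p(x,y) log p(x,y).

Summing over all non-zero entries:
H(X,Y) = -[7/36·log_10(7/36) + 1/6·log_10(1/6) + 1/6·log_10(1/6) + 7/36·log_10(7/36) + 5/36·log_10(5/36) + 5/36·log_10(5/36)]
H(X,Y) = 0.7741 dits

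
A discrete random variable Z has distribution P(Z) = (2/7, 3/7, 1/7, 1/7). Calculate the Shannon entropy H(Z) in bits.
1.8424 bits

Shannon entropy is H(X) = -Σ p(x) log p(x).

For P = (2/7, 3/7, 1/7, 1/7):
H = -2/7 × log_2(2/7) -3/7 × log_2(3/7) -1/7 × log_2(1/7) -1/7 × log_2(1/7)
H = 1.8424 bits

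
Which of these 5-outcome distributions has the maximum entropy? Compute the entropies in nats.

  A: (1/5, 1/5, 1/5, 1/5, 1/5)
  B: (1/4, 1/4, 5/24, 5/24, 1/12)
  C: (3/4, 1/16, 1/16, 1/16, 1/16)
A

For a discrete distribution over n outcomes, entropy is maximized by the uniform distribution.

Computing entropies:
H(A) = 1.6094 nats
H(B) = 1.5538 nats
H(C) = 0.9089 nats

The uniform distribution (where all probabilities equal 1/5) achieves the maximum entropy of log_e(5) = 1.6094 nats.

Distribution A has the highest entropy.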